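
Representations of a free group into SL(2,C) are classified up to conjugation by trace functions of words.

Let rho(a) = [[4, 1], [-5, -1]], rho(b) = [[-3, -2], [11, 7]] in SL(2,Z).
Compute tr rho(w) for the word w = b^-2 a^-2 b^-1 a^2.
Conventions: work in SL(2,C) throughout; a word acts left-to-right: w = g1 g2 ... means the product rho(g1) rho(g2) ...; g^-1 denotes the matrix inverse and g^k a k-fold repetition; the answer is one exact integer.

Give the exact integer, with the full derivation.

16

rho(b^-1) = [[7, 2], [-11, -3]]
... * rho(b^-1) = [[7, 2], [-11, -3]]  ->  [[27, 8], [-44, -13]]
... * rho(a^-1) = [[-1, -1], [5, 4]]  ->  [[13, 5], [-21, -8]]
... * rho(a^-1) = [[-1, -1], [5, 4]]  ->  [[12, 7], [-19, -11]]
... * rho(b^-1) = [[7, 2], [-11, -3]]  ->  [[7, 3], [-12, -5]]
... * rho(a) = [[4, 1], [-5, -1]]  ->  [[13, 4], [-23, -7]]
... * rho(a) = [[4, 1], [-5, -1]]  ->  [[32, 9], [-57, -16]]
tr = 32 + -16 = 16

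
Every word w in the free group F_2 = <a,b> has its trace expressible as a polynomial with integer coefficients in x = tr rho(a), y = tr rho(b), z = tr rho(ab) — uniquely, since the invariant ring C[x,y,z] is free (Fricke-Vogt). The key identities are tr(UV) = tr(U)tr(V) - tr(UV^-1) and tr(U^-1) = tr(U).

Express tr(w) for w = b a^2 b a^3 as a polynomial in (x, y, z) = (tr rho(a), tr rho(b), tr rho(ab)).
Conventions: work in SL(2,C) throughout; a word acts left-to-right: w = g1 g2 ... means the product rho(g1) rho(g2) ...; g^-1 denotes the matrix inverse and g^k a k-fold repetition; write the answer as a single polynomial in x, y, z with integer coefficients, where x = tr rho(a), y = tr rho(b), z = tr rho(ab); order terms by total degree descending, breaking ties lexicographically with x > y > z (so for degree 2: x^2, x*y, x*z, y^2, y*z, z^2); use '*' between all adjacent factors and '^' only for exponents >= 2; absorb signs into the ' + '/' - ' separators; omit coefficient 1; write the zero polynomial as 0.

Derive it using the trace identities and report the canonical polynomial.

x^3*z^2 - 2*x^2*y*z + x*y^2 - x*z^2 + y*z - x

tr(b a b a) = tr(a b)*tr(a b) - tr(1)   [split at a repeated a] = z^2 - 2
use: tr(b a b) = tr(b)*tr(a b) - tr(a)   [square of b] = y*z - x
use: tr(b a^2 b a) = tr(a)*tr(b a b a) - tr(b a b)   [square of a] = x*z^2 - y*z - x
tr(a^2 b) = tr(a)*tr(b a) - tr(b)   [square of a] = x*z - y
apply: tr(a^2) = tr(a)*tr(a) - tr(1)   [square of a] = x^2 - 2
tr(b a^2 b) = tr(b)*tr(a^2 b) - tr(a^2)   [square of b] = x*y*z - x^2 - y^2 + 2
apply: tr(a b a^2 b a) = tr(a)*tr(b a^2 b a) - tr(b a^2 b)   [square of a] = x^2*z^2 - 2*x*y*z + y^2 - 2
apply: tr(b a^2 b a^3) = tr(a)*tr(a b a^2 b a) - tr(a b a^2 b)   [square of a] = x^3*z^2 - 2*x^2*y*z + x*y^2 - x*z^2 + y*z - x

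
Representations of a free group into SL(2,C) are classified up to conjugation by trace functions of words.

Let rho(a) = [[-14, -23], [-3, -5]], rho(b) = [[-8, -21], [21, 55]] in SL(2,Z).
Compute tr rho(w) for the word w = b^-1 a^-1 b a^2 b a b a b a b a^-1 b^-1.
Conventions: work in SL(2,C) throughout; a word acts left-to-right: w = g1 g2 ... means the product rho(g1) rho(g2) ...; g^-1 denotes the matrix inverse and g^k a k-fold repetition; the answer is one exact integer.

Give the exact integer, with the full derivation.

-18289166054379223894

rho(b^-1) = [[55, 21], [-21, -8]]
... * rho(a^-1) = [[-5, 23], [3, -14]]  ->  [[-212, 971], [81, -371]]
... * rho(b) = [[-8, -21], [21, 55]]  ->  [[22087, 57857], [-8439, -22106]]
... * rho(a) = [[-14, -23], [-3, -5]]  ->  [[-482789, -797286], [184464, 304627]]
... * rho(a) = [[-14, -23], [-3, -5]]  ->  [[9150904, 15090577], [-3496377, -5765807]]
... * rho(b) = [[-8, -21], [21, 55]]  ->  [[243694885, 637812751], [-93110931, -243695468]]
... * rho(a) = [[-14, -23], [-3, -5]]  ->  [[-5325166643, -8794046110], [2034639438, 3360028753]]
... * rho(b) = [[-8, -21], [21, 55]]  ->  [[-142073635166, -371844036547], [54283488309, 142074153217]]
... * rho(a) = [[-14, -23], [-3, -5]]  ->  [[3104563001965, 5126913791553], [-1186191295977, -1958890997192]]
... * rho(b) = [[-8, -21], [21, 55]]  ->  [[82828685606893, 216784435494150], [-31647180573216, -82828987630043]]
... * rho(a) = [[-14, -23], [-3, -5]]  ->  [[-1809954904978952, -2988981946429289], [691547490915153, 1142030091334183]]
... * rho(b) = [[-8, -21], [21, 55]]  ->  [[-48288981635183453, -126384954049052903], [18450251990696619, 48289157714161852]]
... * rho(a^-1) = [[-5, 23], [3, -14]]  ->  [[-137709953971241444, 658742779077521223], [52616213189002461, -251692412212243691]]
... * rho(b^-1) = [[55, 21], [-21, -8]]  ->  [[-21407645829046225103, -8161851266016240108], [8179432381852252866, 3118479774667001209]]
tr = -21407645829046225103 + 3118479774667001209 = -18289166054379223894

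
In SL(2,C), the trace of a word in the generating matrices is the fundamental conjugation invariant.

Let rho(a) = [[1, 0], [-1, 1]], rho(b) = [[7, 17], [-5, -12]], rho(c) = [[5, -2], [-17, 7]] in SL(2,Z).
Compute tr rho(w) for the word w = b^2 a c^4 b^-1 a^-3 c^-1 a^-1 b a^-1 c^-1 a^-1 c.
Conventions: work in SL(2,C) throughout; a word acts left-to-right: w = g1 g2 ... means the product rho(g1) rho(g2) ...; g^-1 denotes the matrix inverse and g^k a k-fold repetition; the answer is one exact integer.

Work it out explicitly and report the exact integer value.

rho(b) = [[7, 17], [-5, -12]]
... * rho(b) = [[7, 17], [-5, -12]]  ->  [[-36, -85], [25, 59]]
... * rho(a) = [[1, 0], [-1, 1]]  ->  [[49, -85], [-34, 59]]
... * rho(c) = [[5, -2], [-17, 7]]  ->  [[1690, -693], [-1173, 481]]
... * rho(c) = [[5, -2], [-17, 7]]  ->  [[20231, -8231], [-14042, 5713]]
... * rho(c) = [[5, -2], [-17, 7]]  ->  [[241082, -98079], [-167331, 68075]]
... * rho(c) = [[5, -2], [-17, 7]]  ->  [[2872753, -1168717], [-1993930, 811187]]
... * rho(b^-1) = [[-12, -17], [5, 7]]  ->  [[-40316621, -57017820], [27983095, 39575119]]
... * rho(a^-1) = [[1, 0], [1, 1]]  ->  [[-97334441, -57017820], [67558214, 39575119]]
... * rho(a^-1) = [[1, 0], [1, 1]]  ->  [[-154352261, -57017820], [107133333, 39575119]]
... * rho(a^-1) = [[1, 0], [1, 1]]  ->  [[-211370081, -57017820], [146708452, 39575119]]
... * rho(c^-1) = [[7, 2], [17, 5]]  ->  [[-2448893507, -707829262], [1699736187, 491292499]]
... * rho(a^-1) = [[1, 0], [1, 1]]  ->  [[-3156722769, -707829262], [2191028686, 491292499]]
... * rho(b) = [[7, 17], [-5, -12]]  ->  [[-18557913073, -45170335929], [12880738307, 31351977674]]
... * rho(a^-1) = [[1, 0], [1, 1]]  ->  [[-63728249002, -45170335929], [44232715981, 31351977674]]
... * rho(c^-1) = [[7, 2], [17, 5]]  ->  [[-1213993453807, -353308177649], [842612632325, 245225320332]]
... * rho(a^-1) = [[1, 0], [1, 1]]  ->  [[-1567301631456, -353308177649], [1087837952657, 245225320332]]
... * rho(c) = [[5, -2], [-17, 7]]  ->  [[-1830269137247, 661446019369], [1270359317641, -459098662990]]
tr = -1830269137247 + -459098662990 = -2289367800237

-2289367800237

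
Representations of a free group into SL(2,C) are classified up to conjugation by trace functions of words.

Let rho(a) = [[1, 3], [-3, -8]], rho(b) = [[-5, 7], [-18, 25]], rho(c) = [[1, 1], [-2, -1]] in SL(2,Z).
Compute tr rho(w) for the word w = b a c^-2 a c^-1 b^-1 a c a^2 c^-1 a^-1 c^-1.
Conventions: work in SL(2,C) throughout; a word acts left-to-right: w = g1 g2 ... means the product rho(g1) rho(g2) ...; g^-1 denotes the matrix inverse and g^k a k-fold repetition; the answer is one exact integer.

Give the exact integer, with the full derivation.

3767442

rho(b) = [[-5, 7], [-18, 25]]
... * rho(a) = [[1, 3], [-3, -8]]  ->  [[-26, -71], [-93, -254]]
... * rho(c^-1) = [[-1, -1], [2, 1]]  ->  [[-116, -45], [-415, -161]]
... * rho(c^-1) = [[-1, -1], [2, 1]]  ->  [[26, 71], [93, 254]]
... * rho(a) = [[1, 3], [-3, -8]]  ->  [[-187, -490], [-669, -1753]]
... * rho(c^-1) = [[-1, -1], [2, 1]]  ->  [[-793, -303], [-2837, -1084]]
... * rho(b^-1) = [[25, -7], [18, -5]]  ->  [[-25279, 7066], [-90437, 25279]]
... * rho(a) = [[1, 3], [-3, -8]]  ->  [[-46477, -132365], [-166274, -473543]]
... * rho(c) = [[1, 1], [-2, -1]]  ->  [[218253, 85888], [780812, 307269]]
... * rho(a) = [[1, 3], [-3, -8]]  ->  [[-39411, -32345], [-140995, -115716]]
... * rho(a) = [[1, 3], [-3, -8]]  ->  [[57624, 140527], [206153, 502743]]
... * rho(c^-1) = [[-1, -1], [2, 1]]  ->  [[223430, 82903], [799333, 296590]]
... * rho(a^-1) = [[-8, -3], [3, 1]]  ->  [[-1538731, -587387], [-5504894, -2101409]]
... * rho(c^-1) = [[-1, -1], [2, 1]]  ->  [[363957, 951344], [1302076, 3403485]]
tr = 363957 + 3403485 = 3767442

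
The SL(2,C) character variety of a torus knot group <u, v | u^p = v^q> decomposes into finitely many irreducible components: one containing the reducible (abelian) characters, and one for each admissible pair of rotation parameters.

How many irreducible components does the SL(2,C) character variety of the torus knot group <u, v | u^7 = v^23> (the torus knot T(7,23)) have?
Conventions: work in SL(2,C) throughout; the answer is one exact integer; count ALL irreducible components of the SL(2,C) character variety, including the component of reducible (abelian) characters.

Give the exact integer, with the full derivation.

67

Gamma = < u, v | u^7 = v^23 > (torus knot T(7,23)); the central element u^7 = v^23 acts as +I or -I in any irreducible SL(2,C) representation.
On an irreducible component, tr(u) is locked at 2*cos(pi*alpha/7) for some alpha in 1..6, and tr(v) at 2*cos(pi*beta/23) for some beta in 1..22.
u^7 = (-1)^alpha I and v^23 = (-1)^beta I must agree, so alpha and beta have equal parity.
count pairs: odd alpha (3 choices) x odd beta (11), plus even alpha (3) x even beta (11): 3*11 + 3*11 = 66.
components with irreducible characters: 66; plus the single component of reducible (abelian) characters: total 67.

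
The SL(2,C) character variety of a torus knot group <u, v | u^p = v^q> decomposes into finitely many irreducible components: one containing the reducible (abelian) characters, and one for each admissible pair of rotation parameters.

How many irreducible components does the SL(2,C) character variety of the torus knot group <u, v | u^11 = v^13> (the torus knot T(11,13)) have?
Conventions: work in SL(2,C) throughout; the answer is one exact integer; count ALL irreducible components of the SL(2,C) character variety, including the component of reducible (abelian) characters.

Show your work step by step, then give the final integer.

For T(11,13): irreducibility forces the central element u^11 = v^13 to one of +I, -I.
So on each irreducible component the traces are pinned: tr(u) = 2*cos(pi*alpha/11) with 1 <= alpha <= 10, tr(v) = 2*cos(pi*beta/13) with 1 <= beta <= 12.
u^11 = (-1)^alpha I and v^13 = (-1)^beta I must agree, so alpha and beta have equal parity.
count pairs: odd alpha (5 choices) x odd beta (6), plus even alpha (5) x even beta (6): 5*6 + 5*6 = 60.
components with irreducible characters: 60; plus the single component of reducible (abelian) characters: total 61.

61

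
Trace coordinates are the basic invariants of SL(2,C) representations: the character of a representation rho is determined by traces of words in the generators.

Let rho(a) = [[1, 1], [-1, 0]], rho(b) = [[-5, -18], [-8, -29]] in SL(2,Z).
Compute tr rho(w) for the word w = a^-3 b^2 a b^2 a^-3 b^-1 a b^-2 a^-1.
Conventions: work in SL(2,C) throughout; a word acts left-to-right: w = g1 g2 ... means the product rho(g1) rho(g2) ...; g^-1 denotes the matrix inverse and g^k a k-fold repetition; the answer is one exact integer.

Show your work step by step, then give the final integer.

rho(a^-1) = [[0, -1], [1, 1]]
... * rho(a^-1) = [[0, -1], [1, 1]]  ->  [[-1, -1], [1, 0]]
... * rho(a^-1) = [[0, -1], [1, 1]]  ->  [[-1, 0], [0, -1]]
... * rho(b) = [[-5, -18], [-8, -29]]  ->  [[5, 18], [8, 29]]
... * rho(b) = [[-5, -18], [-8, -29]]  ->  [[-169, -612], [-272, -985]]
... * rho(a) = [[1, 1], [-1, 0]]  ->  [[443, -169], [713, -272]]
... * rho(b) = [[-5, -18], [-8, -29]]  ->  [[-863, -3073], [-1389, -4946]]
... * rho(b) = [[-5, -18], [-8, -29]]  ->  [[28899, 104651], [46513, 168436]]
... * rho(a^-1) = [[0, -1], [1, 1]]  ->  [[104651, 75752], [168436, 121923]]
... * rho(a^-1) = [[0, -1], [1, 1]]  ->  [[75752, -28899], [121923, -46513]]
... * rho(a^-1) = [[0, -1], [1, 1]]  ->  [[-28899, -104651], [-46513, -168436]]
... * rho(b^-1) = [[-29, 18], [8, -5]]  ->  [[863, 3073], [1389, 4946]]
... * rho(a) = [[1, 1], [-1, 0]]  ->  [[-2210, 863], [-3557, 1389]]
... * rho(b^-1) = [[-29, 18], [8, -5]]  ->  [[70994, -44095], [114265, -70971]]
... * rho(b^-1) = [[-29, 18], [8, -5]]  ->  [[-2411586, 1498367], [-3881453, 2411625]]
... * rho(a^-1) = [[0, -1], [1, 1]]  ->  [[1498367, 3909953], [2411625, 6293078]]
tr = 1498367 + 6293078 = 7791445

7791445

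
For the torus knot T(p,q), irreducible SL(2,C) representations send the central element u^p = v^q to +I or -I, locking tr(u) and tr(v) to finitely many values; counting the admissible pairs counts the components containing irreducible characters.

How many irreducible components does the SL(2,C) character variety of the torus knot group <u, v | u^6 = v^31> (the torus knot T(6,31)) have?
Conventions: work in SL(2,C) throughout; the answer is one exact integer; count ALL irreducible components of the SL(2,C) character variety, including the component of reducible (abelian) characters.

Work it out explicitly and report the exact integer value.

In the torus knot group T(6,31), u^6 = v^31 is central, so an irreducible representation sends it to +I or -I (Schur).
On an irreducible component, tr(u) is locked at 2*cos(pi*alpha/6) for some alpha in 1..5, and tr(v) at 2*cos(pi*beta/31) for some beta in 1..30.
u^6 = (-1)^alpha I and v^31 = (-1)^beta I must agree, so alpha and beta have equal parity.
Enumerate parity-matched pairs: 3*15 odd-odd plus 2*15 even-even gives 75.
That is 75 components of irreducible characters, and with the reducible (abelian) component the total is 76.

76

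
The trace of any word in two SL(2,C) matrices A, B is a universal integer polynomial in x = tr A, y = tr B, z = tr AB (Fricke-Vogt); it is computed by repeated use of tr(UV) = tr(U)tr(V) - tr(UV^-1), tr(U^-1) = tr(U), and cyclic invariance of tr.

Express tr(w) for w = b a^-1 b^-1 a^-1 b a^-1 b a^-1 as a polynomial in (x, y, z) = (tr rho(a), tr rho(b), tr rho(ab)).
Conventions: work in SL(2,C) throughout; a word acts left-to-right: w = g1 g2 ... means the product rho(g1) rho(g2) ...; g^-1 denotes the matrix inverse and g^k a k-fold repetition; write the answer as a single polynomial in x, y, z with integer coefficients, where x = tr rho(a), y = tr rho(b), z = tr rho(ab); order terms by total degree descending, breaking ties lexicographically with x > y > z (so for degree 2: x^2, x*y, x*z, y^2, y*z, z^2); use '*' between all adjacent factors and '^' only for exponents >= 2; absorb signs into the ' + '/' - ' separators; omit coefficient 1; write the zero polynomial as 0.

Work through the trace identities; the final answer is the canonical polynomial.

use: tr(b^2) = tr(b) tr(b) - tr(1)  (reduce the b square) = y^2 - 2
tr(b^2 a) = tr(b) tr(a b) - tr(a)  (reduce the b square) = y*z - x
tr(b a^-1 b) = tr(b^2) tr(a) - tr(b^2 a)  (eliminate a^-1) = x*y^2 - y*z - x
use: tr(b a b a) = tr(b a) tr(b a) - tr(1)  (split on b) = z^2 - 2
use: tr(b a^-1 b a) = tr(b a b) tr(a) - tr(b a b a)  (eliminate a^-1) = x*y*z - x^2 - z^2 + 2
tr(b a^-1 b a^-1) = tr(b a^-1 b) tr(a) - tr(b a^-1 b a)  (eliminate a^-1) = x^2*y^2 - 2*x*y*z + z^2 - 2
tr(a^-1 b a^-1 b a^-1) = tr(b a^-1 b a^-1) tr(a) - tr(b a^-1 b)  (eliminate a^-1) = x^3*y^2 - 2*x^2*y*z - x*y^2 + x*z^2 + y*z - x
tr(b^3 a) = tr(b) tr(b a b) - tr(b a)  (reduce the b square) = y^2*z - x*y - z
apply: tr(b^3) = tr(b) tr(b^2) - tr(b)  (reduce the b square) = y^3 - 3*y
tr(b^2 a^2 b) = tr(a) tr(b^3 a) - tr(b^3)  (reduce the a square) = x*y^2*z - x^2*y - y^3 - x*z + 3*y
tr(a b a) = tr(a) tr(b a) - tr(b)  (reduce the a square) = x*z - y
tr(b a b^2 a) = tr(b) tr(a b a b) - tr(a b a)  (reduce the b square) = y*z^2 - x*z - y
tr(b^2 a^2 b a) = tr(a) tr(b a b^2 a) - tr(b a b^2)  (reduce the a square) = x*y*z^2 - x^2*z - y^2*z + z
tr(a b a^-1 b^2 a) = tr(b^2 a^2 b) tr(a) - tr(b^2 a^2 b a)  (eliminate a^-1) = x^2*y^2*z - x^3*y - x*y^3 - x*y*z^2 + y^2*z + 3*x*y - z
tr(b^2 a b a b) = tr(b) tr(a b a b^2) - tr(a b a b)  (reduce the b square) = y^2*z^2 - x*y*z - y^2 - z^2 + 2
tr(a b a b a b) = tr(a b a b) tr(a b) - tr(b a)  (split on a) = z^3 - 3*z
use: tr(a b a b a) = tr(a) tr(b a b a) - tr(b a b)  (reduce the a square) = x*z^2 - y*z - x
tr(b^2 a b a b a) = tr(b) tr(a b a b a b) - tr(a b a b a)  (reduce the b square) = y*z^3 - x*z^2 - 2*y*z + x
apply: tr(a b a^-1 b^2 a b) = tr(b^2 a b a b) tr(a) - tr(b^2 a b a b a)  (eliminate a^-1) = x*y^2*z^2 - x^2*y*z - y*z^3 - x*y^2 + 2*y*z + x
apply: tr(b a^-1 b^2 a b^-1 a) = tr(a b a^-1 b^2 a) tr(b) - tr(a b a^-1 b^2 a b)  (eliminate b^-1) = x^2*y^3*z - x^3*y^2 - x*y^4 - 2*x*y^2*z^2 + x^2*y*z + y^3*z + y*z^3 + 4*x*y^2 - 3*y*z - x
tr(b a b^-1 a^-1 b a^-1 b) = tr(b a^-1 b^2 a b^-1) tr(a) - tr(b a^-1 b^2 a b^-1 a)  (eliminate a^-1) = -x^2*y^3*z + x^3*y^2 + x*y^4 + 2*x*y^2*z^2 - x^2*y*z - y^3*z - y*z^3 - 3*x*y^2 + 3*y*z - x
tr(a b a^2) = tr(a) tr(b a^2) - tr(b a)  (reduce the a square) = x^2*z - x*y - z
apply: tr(b a b a^2 b) = tr(b) tr(a b a^2 b) - tr(a b a^2)  (reduce the b square) = x*y*z^2 - x^2*z - y^2*z + z
apply: tr(b a b a^2 b a) = tr(a) tr(b a b a b a) - tr(b a b a b)  (reduce the a square) = x*z^3 - y*z^2 - 2*x*z + y
tr(a b a^-1 b a b a) = tr(b a b a^2 b) tr(a) - tr(b a b a^2 b a)  (eliminate a^-1) = x^2*y*z^2 - x^3*z - x*y^2*z - x*z^3 + y*z^2 + 3*x*z - y
apply: tr(b a b a b a b a) = tr(a b) tr(a b a b a b) - tr(a^-1 b^-1 a^-1 b^-1)  (split on a) = z^4 - 4*z^2 + 2
tr(a b a^-1 b a b a b) = tr(b a b a b a b) tr(a) - tr(b a b a b a b a)  (eliminate a^-1) = x*y*z^3 - x^2*z^2 - z^4 - 2*x*y*z + x^2 + 4*z^2 - 2
use: tr(b a^-1 b a b a b^-1 a) = tr(a b a^-1 b a b a) tr(b) - tr(a b a^-1 b a b a b)  (eliminate b^-1) = x^2*y^2*z^2 - x^3*y*z - x*y^3*z - 2*x*y*z^3 + x^2*z^2 + y^2*z^2 + z^4 + 5*x*y*z - x^2 - y^2 - 4*z^2 + 2
apply: tr(b a b^-1 a^-1 b a^-1 b a) = tr(b a^-1 b a b a b^-1) tr(a) - tr(b a^-1 b a b a b^-1 a)  (eliminate a^-1) = -x^2*y^2*z^2 + x^3*y*z + x*y^3*z + 2*x*y*z^3 - x^2*z^2 - y^2*z^2 - z^4 - 4*x*y*z + y^2 + 4*z^2 - 2
apply: tr(b^-1 a^-1 b a^-1 b a^-1 b a) = tr(b a b^-1 a^-1 b a^-1 b) tr(a) - tr(b a b^-1 a^-1 b a^-1 b a)  (eliminate a^-1) = -x^3*y^3*z + x^4*y^2 + x^2*y^4 + 3*x^2*y^2*z^2 - 2*x^3*y*z - 2*x*y^3*z - 3*x*y*z^3 - 3*x^2*y^2 + x^2*z^2 + y^2*z^2 + z^4 + 7*x*y*z - x^2 - y^2 - 4*z^2 + 2
apply: tr(b a^-1 b^-1 a^-1 b a^-1 b a^-1) = tr(b^-1 a^-1 b a^-1 b a^-1 b) tr(a) - tr(b^-1 a^-1 b a^-1 b a^-1 b a)  (eliminate a^-1) = x^3*y^3*z - x^2*y^4 - 3*x^2*y^2*z^2 + 2*x*y^3*z + 3*x*y*z^3 + 2*x^2*y^2 - y^2*z^2 - z^4 - 6*x*y*z + y^2 + 4*z^2 - 2

x^3*y^3*z - x^2*y^4 - 3*x^2*y^2*z^2 + 2*x*y^3*z + 3*x*y*z^3 + 2*x^2*y^2 - y^2*z^2 - z^4 - 6*x*y*z + y^2 + 4*z^2 - 2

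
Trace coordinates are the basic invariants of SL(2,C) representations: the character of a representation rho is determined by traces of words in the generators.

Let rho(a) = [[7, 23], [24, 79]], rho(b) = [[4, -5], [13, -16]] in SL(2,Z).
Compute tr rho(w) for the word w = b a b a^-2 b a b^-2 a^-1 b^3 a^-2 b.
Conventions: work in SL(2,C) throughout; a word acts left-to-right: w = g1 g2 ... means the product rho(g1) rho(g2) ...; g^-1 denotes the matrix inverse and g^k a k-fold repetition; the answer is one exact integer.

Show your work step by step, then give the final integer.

rho(b) = [[4, -5], [13, -16]]
... * rho(a) = [[7, 23], [24, 79]]  ->  [[-92, -303], [-293, -965]]
... * rho(b) = [[4, -5], [13, -16]]  ->  [[-4307, 5308], [-13717, 16905]]
... * rho(a^-1) = [[79, -23], [-24, 7]]  ->  [[-467645, 136217], [-1489363, 433826]]
... * rho(a^-1) = [[79, -23], [-24, 7]]  ->  [[-40213163, 11709354], [-128071501, 37292131]]
... * rho(b) = [[4, -5], [13, -16]]  ->  [[-8631050, 13716151], [-27488301, 43683409]]
... * rho(a) = [[7, 23], [24, 79]]  ->  [[268770274, 885061779], [855983709, 2818758388]]
... * rho(b^-1) = [[-16, 5], [-13, 4]]  ->  [[-15806127511, 4884098486], [-50339598388, 15554952097]]
... * rho(b^-1) = [[-16, 5], [-13, 4]]  ->  [[189404759858, -59494243611], [603219196947, -189478183552]]
... * rho(a^-1) = [[79, -23], [-24, 7]]  ->  [[16390837875446, -4772769182011], [52201792964061, -15200388814645]]
... * rho(b) = [[4, -5], [13, -16]]  ->  [[3517352135641, -5589882465054], [11202117265859, -17802743785985]]
... * rho(b) = [[4, -5], [13, -16]]  ->  [[-58599063503138, 71851358762659], [-186627200154369, 228833314246465]]
... * rho(b) = [[4, -5], [13, -16]]  ->  [[699671409902015, -856626422686854], [2228324284586569, -2728197027171595]]
... * rho(a^-1) = [[79, -23], [-24, 7]]  ->  [[75833075526743681, -22088827386554323], [241514347134457231, -70348837735692252]]
... * rho(a^-1) = [[79, -23], [-24, 7]]  ->  [[6520944823890054551, -1898782528820984924], [20768005529278735297, -6047271848242362077]]
... * rho(b) = [[4, -5], [13, -16]]  ->  [[1399606420887414192, -2224203658314513971], [4457488089964234187, -7083678074515883253]]
tr = 1399606420887414192 + -7083678074515883253 = -5684071653628469061

-5684071653628469061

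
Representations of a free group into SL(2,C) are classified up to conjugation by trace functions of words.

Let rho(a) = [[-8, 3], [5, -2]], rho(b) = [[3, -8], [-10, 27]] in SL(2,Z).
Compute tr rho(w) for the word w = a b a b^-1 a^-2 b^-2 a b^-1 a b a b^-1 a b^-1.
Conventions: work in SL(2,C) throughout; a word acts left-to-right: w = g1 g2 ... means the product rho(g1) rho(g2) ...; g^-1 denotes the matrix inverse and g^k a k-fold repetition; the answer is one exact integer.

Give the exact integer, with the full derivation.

466680065800544902

rho(a) = [[-8, 3], [5, -2]]
... * rho(b) = [[3, -8], [-10, 27]]  ->  [[-54, 145], [35, -94]]
... * rho(a) = [[-8, 3], [5, -2]]  ->  [[1157, -452], [-750, 293]]
... * rho(b^-1) = [[27, 8], [10, 3]]  ->  [[26719, 7900], [-17320, -5121]]
... * rho(a^-1) = [[-2, -3], [-5, -8]]  ->  [[-92938, -143357], [60245, 92928]]
... * rho(a^-1) = [[-2, -3], [-5, -8]]  ->  [[902661, 1425670], [-585130, -924159]]
... * rho(b^-1) = [[27, 8], [10, 3]]  ->  [[38628547, 11498298], [-25040100, -7453517]]
... * rho(b^-1) = [[27, 8], [10, 3]]  ->  [[1157953749, 343523270], [-750617870, -222681351]]
... * rho(a) = [[-8, 3], [5, -2]]  ->  [[-7546013642, 2786814707], [4891536205, -1806490908]]
... * rho(b^-1) = [[27, 8], [10, 3]]  ->  [[-175874221264, -52007665015], [114006568455, 33712816916]]
... * rho(a) = [[-8, 3], [5, -2]]  ->  [[1146955445037, -423607333762], [-743488463060, 274594071533]]
... * rho(b) = [[3, -8], [-10, 27]]  ->  [[7676939672731, -20613041571870], [-4976406104510, 13361947635871]]
... * rho(a) = [[-8, 3], [5, -2]]  ->  [[-164480725241198, 64256902161933], [106620987015435, -41653113585272]]
... * rho(b^-1) = [[27, 8], [10, 3]]  ->  [[-3798410559893016, -1123075095443785], [2462235513564025, 728008555367664]]
... * rho(a) = [[-8, 3], [5, -2]]  ->  [[24771909001925203, -9149081488791478], [-16057841331673880, 5930689429956747]]
... * rho(b^-1) = [[27, 8], [10, 3]]  ->  [[577350728164065701, 170728027549027190], [-374254821655627290, -110670662363520799]]
tr = 577350728164065701 + -110670662363520799 = 466680065800544902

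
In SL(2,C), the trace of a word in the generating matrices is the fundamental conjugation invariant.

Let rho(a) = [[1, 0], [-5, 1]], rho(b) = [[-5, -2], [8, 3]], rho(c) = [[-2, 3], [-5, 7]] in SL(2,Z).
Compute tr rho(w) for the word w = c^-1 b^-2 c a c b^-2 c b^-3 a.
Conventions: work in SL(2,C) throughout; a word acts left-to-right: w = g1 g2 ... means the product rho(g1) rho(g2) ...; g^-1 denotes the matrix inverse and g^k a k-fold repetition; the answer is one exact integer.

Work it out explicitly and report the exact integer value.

40972257

rho(c^-1) = [[7, -3], [5, -2]]
... * rho(b^-1) = [[3, 2], [-8, -5]]  ->  [[45, 29], [31, 20]]
... * rho(b^-1) = [[3, 2], [-8, -5]]  ->  [[-97, -55], [-67, -38]]
... * rho(c) = [[-2, 3], [-5, 7]]  ->  [[469, -676], [324, -467]]
... * rho(a) = [[1, 0], [-5, 1]]  ->  [[3849, -676], [2659, -467]]
... * rho(c) = [[-2, 3], [-5, 7]]  ->  [[-4318, 6815], [-2983, 4708]]
... * rho(b^-1) = [[3, 2], [-8, -5]]  ->  [[-67474, -42711], [-46613, -29506]]
... * rho(b^-1) = [[3, 2], [-8, -5]]  ->  [[139266, 78607], [96209, 54304]]
... * rho(c) = [[-2, 3], [-5, 7]]  ->  [[-671567, 968047], [-463938, 668755]]
... * rho(b^-1) = [[3, 2], [-8, -5]]  ->  [[-9759077, -6183369], [-6741854, -4271651]]
... * rho(b^-1) = [[3, 2], [-8, -5]]  ->  [[20189721, 11398691], [13947646, 7874547]]
... * rho(b^-1) = [[3, 2], [-8, -5]]  ->  [[-30620365, -16614013], [-21153438, -11477443]]
... * rho(a) = [[1, 0], [-5, 1]]  ->  [[52449700, -16614013], [36233777, -11477443]]
tr = 52449700 + -11477443 = 40972257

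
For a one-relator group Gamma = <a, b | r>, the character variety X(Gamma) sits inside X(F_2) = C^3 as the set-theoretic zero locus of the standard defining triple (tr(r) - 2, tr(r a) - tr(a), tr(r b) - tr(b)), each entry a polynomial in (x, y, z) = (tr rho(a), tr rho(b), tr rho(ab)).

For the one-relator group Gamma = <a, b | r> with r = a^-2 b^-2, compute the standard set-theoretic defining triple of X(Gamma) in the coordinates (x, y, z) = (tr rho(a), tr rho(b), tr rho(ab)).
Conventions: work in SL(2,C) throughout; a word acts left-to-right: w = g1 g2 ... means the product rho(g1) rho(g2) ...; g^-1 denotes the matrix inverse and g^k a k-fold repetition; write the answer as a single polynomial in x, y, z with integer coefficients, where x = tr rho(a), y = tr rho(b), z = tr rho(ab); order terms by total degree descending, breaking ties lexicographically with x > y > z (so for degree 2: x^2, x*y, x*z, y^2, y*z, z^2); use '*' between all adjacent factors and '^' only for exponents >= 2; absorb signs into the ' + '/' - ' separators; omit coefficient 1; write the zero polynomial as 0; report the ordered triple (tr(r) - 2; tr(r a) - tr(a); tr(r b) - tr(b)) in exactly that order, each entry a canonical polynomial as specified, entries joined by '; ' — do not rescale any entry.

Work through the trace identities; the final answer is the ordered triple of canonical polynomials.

tr(b^-1) = tr(b) = y
tr(b^-1 a) = tr(a)*tr(b) - tr(a b) = x*y - z
so tr(a^-1 b^-1) = tr(b^-1)*tr(a) - tr(b^-1 a) = z
tr(b^-1 a^-2) = tr(a^-1 b^-1)*tr(a) - tr(a^-1 b^-1 a) = x*z - y
so tr(a^-2) = tr(a^-1)*tr(a) - tr(1) = x^2 - 2
tr(a^-2 b^-2) = tr(b^-1 a^-2)*tr(b) - tr(b^-1 a^-2 b) = x*y*z - x^2 - y^2 + 2
reduce: tr(a^-1 b^-2) = tr(b^-1 a^-1)*tr(b) - tr(b^-1 a^-1 b) = y*z - x
assemble the triple (tr(r) - 2; tr(r a) - x; tr(r b) - y)

x*y*z - x^2 - y^2; y*z - 2*x; x*z - 2*y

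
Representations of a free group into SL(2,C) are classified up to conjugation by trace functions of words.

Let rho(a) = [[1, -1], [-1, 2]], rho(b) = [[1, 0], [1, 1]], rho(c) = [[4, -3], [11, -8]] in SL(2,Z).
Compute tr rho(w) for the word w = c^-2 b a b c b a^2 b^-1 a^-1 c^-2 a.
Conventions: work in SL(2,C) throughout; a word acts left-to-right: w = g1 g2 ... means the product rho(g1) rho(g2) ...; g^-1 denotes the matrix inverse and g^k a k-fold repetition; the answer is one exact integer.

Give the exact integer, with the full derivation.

251498

rho(c^-1) = [[-8, 3], [-11, 4]]
... * rho(c^-1) = [[-8, 3], [-11, 4]]  ->  [[31, -12], [44, -17]]
... * rho(b) = [[1, 0], [1, 1]]  ->  [[19, -12], [27, -17]]
... * rho(a) = [[1, -1], [-1, 2]]  ->  [[31, -43], [44, -61]]
... * rho(b) = [[1, 0], [1, 1]]  ->  [[-12, -43], [-17, -61]]
... * rho(c) = [[4, -3], [11, -8]]  ->  [[-521, 380], [-739, 539]]
... * rho(b) = [[1, 0], [1, 1]]  ->  [[-141, 380], [-200, 539]]
... * rho(a) = [[1, -1], [-1, 2]]  ->  [[-521, 901], [-739, 1278]]
... * rho(a) = [[1, -1], [-1, 2]]  ->  [[-1422, 2323], [-2017, 3295]]
... * rho(b^-1) = [[1, 0], [-1, 1]]  ->  [[-3745, 2323], [-5312, 3295]]
... * rho(a^-1) = [[2, 1], [1, 1]]  ->  [[-5167, -1422], [-7329, -2017]]
... * rho(c^-1) = [[-8, 3], [-11, 4]]  ->  [[56978, -21189], [80819, -30055]]
... * rho(c^-1) = [[-8, 3], [-11, 4]]  ->  [[-222745, 86178], [-315947, 122237]]
... * rho(a) = [[1, -1], [-1, 2]]  ->  [[-308923, 395101], [-438184, 560421]]
tr = -308923 + 560421 = 251498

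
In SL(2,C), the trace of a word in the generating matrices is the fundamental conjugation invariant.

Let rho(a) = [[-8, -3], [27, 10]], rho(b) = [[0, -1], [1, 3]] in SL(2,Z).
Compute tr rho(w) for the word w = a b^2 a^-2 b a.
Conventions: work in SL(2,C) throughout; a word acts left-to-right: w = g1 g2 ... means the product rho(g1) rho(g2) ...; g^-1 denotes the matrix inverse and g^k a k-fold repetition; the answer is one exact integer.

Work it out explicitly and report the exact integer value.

rho(a) = [[-8, -3], [27, 10]]
... * rho(b) = [[0, -1], [1, 3]]  ->  [[-3, -1], [10, 3]]
... * rho(b) = [[0, -1], [1, 3]]  ->  [[-1, 0], [3, -1]]
... * rho(a^-1) = [[10, 3], [-27, -8]]  ->  [[-10, -3], [57, 17]]
... * rho(a^-1) = [[10, 3], [-27, -8]]  ->  [[-19, -6], [111, 35]]
... * rho(b) = [[0, -1], [1, 3]]  ->  [[-6, 1], [35, -6]]
... * rho(a) = [[-8, -3], [27, 10]]  ->  [[75, 28], [-442, -165]]
tr = 75 + -165 = -90

-90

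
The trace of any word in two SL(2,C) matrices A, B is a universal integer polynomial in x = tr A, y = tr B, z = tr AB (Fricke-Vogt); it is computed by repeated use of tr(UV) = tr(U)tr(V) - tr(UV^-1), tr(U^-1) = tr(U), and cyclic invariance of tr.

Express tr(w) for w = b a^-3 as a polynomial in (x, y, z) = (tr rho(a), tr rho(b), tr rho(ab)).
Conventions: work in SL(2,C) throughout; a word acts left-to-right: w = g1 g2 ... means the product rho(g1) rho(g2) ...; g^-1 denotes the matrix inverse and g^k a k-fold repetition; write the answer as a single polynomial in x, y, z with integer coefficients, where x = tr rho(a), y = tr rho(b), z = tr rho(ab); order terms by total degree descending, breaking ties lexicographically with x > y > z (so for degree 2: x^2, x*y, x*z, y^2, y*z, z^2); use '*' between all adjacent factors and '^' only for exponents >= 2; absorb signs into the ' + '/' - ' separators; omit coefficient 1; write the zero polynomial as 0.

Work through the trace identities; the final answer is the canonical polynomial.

tr(b a^-1) = tr(b) tr(a) - tr(b a) = x*y - z
tr(b a^-2) = tr(b a^-1) tr(a) - tr(b) = x^2*y - x*z - y
tr(b a^-3) = tr(b a^-2) tr(a) - tr(b a^-1) = x^3*y - x^2*z - 2*x*y + z

x^3*y - x^2*z - 2*x*y + z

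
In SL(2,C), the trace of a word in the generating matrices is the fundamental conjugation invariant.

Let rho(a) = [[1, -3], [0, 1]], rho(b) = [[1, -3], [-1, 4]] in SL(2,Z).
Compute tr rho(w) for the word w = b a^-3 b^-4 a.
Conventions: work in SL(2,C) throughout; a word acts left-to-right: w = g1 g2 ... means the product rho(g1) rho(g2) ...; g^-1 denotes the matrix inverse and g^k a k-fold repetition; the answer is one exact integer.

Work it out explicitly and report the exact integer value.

3359

rho(b) = [[1, -3], [-1, 4]]
... * rho(a^-1) = [[1, 3], [0, 1]]  ->  [[1, 0], [-1, 1]]
... * rho(a^-1) = [[1, 3], [0, 1]]  ->  [[1, 3], [-1, -2]]
... * rho(a^-1) = [[1, 3], [0, 1]]  ->  [[1, 6], [-1, -5]]
... * rho(b^-1) = [[4, 3], [1, 1]]  ->  [[10, 9], [-9, -8]]
... * rho(b^-1) = [[4, 3], [1, 1]]  ->  [[49, 39], [-44, -35]]
... * rho(b^-1) = [[4, 3], [1, 1]]  ->  [[235, 186], [-211, -167]]
... * rho(b^-1) = [[4, 3], [1, 1]]  ->  [[1126, 891], [-1011, -800]]
... * rho(a) = [[1, -3], [0, 1]]  ->  [[1126, -2487], [-1011, 2233]]
tr = 1126 + 2233 = 3359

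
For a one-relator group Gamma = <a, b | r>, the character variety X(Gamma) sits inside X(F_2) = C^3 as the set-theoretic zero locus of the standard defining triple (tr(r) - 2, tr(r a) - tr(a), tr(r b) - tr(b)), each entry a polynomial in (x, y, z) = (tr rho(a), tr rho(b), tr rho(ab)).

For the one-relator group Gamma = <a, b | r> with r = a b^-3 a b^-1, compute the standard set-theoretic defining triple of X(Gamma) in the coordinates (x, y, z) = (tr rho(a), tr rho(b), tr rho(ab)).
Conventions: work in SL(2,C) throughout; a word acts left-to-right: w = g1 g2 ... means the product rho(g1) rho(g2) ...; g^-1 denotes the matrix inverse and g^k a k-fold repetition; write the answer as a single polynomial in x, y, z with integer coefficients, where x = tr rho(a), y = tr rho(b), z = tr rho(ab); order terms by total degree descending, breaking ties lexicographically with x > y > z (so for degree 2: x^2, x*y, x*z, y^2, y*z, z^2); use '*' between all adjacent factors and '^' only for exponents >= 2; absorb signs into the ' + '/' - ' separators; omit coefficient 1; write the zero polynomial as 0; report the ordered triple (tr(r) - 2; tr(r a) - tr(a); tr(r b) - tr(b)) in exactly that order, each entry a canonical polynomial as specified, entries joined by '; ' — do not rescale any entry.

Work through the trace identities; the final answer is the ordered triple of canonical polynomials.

trace(a^2) = trace(a)*trace(a) - trace(1)  (reduce the a square) = x^2 - 2
trace(a^2 b) = trace(a)*trace(b a) - trace(b)  (reduce the a square) = x*z - y
so trace(a b^-1 a) = trace(a^2)*trace(b) - trace(a^2 b)  (eliminate b^-1) = x^2*y - x*z - y
trace(a b a b) = trace(b a)*trace(b a) - trace(1)  (split on b) = z^2 - 2
trace(a b^-1 a b) = trace(a b a)*trace(b) - trace(a b a b)  (eliminate b^-1) = x*y*z - y^2 - z^2 + 2
trace(b^-1 a b^-1 a) = trace(a b^-1 a)*trace(b) - trace(a b^-1 a b)  (eliminate b^-1) = x^2*y^2 - 2*x*y*z + z^2 - 2
reduce: trace(a b^-1 a b^-2) = trace(b^-1 a b^-1 a)*trace(b) - trace(b^-1 a b^-1 a b)  (eliminate b^-1) = x^2*y^3 - 2*x*y^2*z - x^2*y + y*z^2 + x*z - y
so trace(a b^-3 a b^-1) = trace(a b^-1 a b^-2)*trace(b) - trace(a b^-1 a b^-1)  (eliminate b^-1) = x^2*y^4 - 2*x*y^3*z - 2*x^2*y^2 + y^2*z^2 + 3*x*y*z - y^2 - z^2 + 2
trace(a^3) = trace(a)*trace(a^2) - trace(a)  (reduce the a square) = x^3 - 3*x
reduce: trace(a^3 b) = trace(a)*trace(b a^2) - trace(b a)  (reduce the a square) = x^2*z - x*y - z
trace(a^2 b^-1 a) = trace(a^3)*trace(b) - trace(a^3 b)  (eliminate b^-1) = x^3*y - x^2*z - 2*x*y + z
so trace(b a b) = trace(b)*trace(a b) - trace(a)  (reduce the b square) = y*z - x
trace(a b a^2 b) = trace(a)*trace(b a b a) - trace(b a b)  (reduce the a square) = x*z^2 - y*z - x
trace(a^2 b^-1 a b) = trace(a b a^2)*trace(b) - trace(a b a^2 b)  (eliminate b^-1) = x^2*y*z - x*y^2 - x*z^2 + x
trace(a b^-1 a^2 b^-1) = trace(a^2 b^-1 a)*trace(b) - trace(a^2 b^-1 a b)  (eliminate b^-1) = x^3*y^2 - 2*x^2*y*z - x*y^2 + x*z^2 + y*z - x
so trace(b^-2 a b^-1 a^2) = trace(a b^-1 a^2 b^-1)*trace(b) - trace(a b^-1 a^2)  (eliminate b^-1) = x^3*y^3 - 2*x^2*y^2*z - x^3*y - x*y^3 + x*y*z^2 + x^2*z + y^2*z + x*y - z
so trace(a b^-3 a b^-1 a) = trace(b^-2 a b^-1 a^2)*trace(b) - trace(b^-2 a b^-1 a^2 b)  (eliminate b^-1) = x^3*y^4 - 2*x^2*y^3*z - 2*x^3*y^2 - x*y^4 + x*y^2*z^2 + 3*x^2*y*z + y^3*z + 2*x*y^2 - x*z^2 - 2*y*z + x
trace(b^-2 a^2) = trace(a^2 b^-1)*trace(b) - trace(a^2) = x^2*y^2 - x*y*z - x^2 - y^2 + 2
so trace(a b^-3 a) = trace(b^-2 a^2)*trace(b) - trace(b^-2 a^2 b) = x^2*y^3 - x*y^2*z - 2*x^2*y - y^3 + x*z + 3*y
assemble the triple (trace(r) - 2; trace(r a) - x; trace(r b) - y)

x^2*y^4 - 2*x*y^3*z - 2*x^2*y^2 + y^2*z^2 + 3*x*y*z - y^2 - z^2; x^3*y^4 - 2*x^2*y^3*z - 2*x^3*y^2 - x*y^4 + x*y^2*z^2 + 3*x^2*y*z + y^3*z + 2*x*y^2 - x*z^2 - 2*y*z; x^2*y^3 - x*y^2*z - 2*x^2*y - y^3 + x*z + 2*y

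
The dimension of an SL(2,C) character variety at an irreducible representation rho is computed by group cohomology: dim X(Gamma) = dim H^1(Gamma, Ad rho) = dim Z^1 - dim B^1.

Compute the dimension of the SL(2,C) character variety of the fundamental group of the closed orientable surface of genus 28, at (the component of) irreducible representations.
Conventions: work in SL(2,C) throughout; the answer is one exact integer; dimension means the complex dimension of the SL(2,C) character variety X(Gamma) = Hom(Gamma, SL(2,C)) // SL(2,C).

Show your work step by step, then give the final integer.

The genus-28 surface group: 2g = 56 generators, one relator prod [a_i, b_i].
Unconstrained cocycle data is one sl_2 vector per generator (168 dimensions), cut by the relator condition d_2(z) = 0.
At an irreducible rho, H^2 = coker(d_2) vanishes (Poincare duality: H^2 is dual to H^0 = invariants = 0), so d_2 is surjective onto sl_2 and dim Z^1 = 168 - 3 = 165.
Coboundaries contribute dim B^1 = 3 (injective at irreducible rho).
dim H^1 = 165 - 3 = 162 = dim X.

162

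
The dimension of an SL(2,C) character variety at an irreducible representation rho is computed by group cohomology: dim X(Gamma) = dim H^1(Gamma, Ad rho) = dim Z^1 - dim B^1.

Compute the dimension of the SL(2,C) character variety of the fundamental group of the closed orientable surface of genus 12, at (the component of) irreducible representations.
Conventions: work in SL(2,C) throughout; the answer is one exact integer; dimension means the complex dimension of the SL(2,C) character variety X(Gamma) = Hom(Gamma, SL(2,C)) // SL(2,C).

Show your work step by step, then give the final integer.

pi_1 of the closed genus-12 surface has 24 generators bound by the single product-of-commutators relator.
Before the relator condition, cocycle space has dim 3*24 = 72.
At an irreducible rho, H^2 = coker(d_2) vanishes (Poincare duality: H^2 is dual to H^0 = invariants = 0), so d_2 is surjective onto sl_2 and dim Z^1 = 72 - 3 = 69.
Coboundaries contribute dim B^1 = 3 (injective at irreducible rho).
dim H^1 = 69 - 3 = 66 = dim X.

66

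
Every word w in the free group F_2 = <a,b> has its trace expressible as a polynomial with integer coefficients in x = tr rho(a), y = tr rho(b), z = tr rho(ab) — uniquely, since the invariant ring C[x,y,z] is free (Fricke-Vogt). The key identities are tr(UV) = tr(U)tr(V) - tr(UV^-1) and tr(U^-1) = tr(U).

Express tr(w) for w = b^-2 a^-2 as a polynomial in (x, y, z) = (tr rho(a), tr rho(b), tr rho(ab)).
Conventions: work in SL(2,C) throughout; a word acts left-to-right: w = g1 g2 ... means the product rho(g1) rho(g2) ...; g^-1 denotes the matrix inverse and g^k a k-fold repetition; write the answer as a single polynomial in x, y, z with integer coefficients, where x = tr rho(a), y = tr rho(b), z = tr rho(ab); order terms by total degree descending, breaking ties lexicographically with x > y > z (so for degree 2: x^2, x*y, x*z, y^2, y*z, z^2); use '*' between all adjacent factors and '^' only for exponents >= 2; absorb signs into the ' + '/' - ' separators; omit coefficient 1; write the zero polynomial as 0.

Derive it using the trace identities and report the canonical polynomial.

tr(a^-1) = tr(a) = x
tr(a^-1 b) = tr(b) tr(a) - tr(b a) = x*y - z
tr(a^-1 b^-1) = tr(a^-1) tr(b) - tr(a^-1 b) = z
tr(a^-1 b^-2) = tr(a^-1 b^-1) tr(b) - tr(a^-1) = y*z - x
tr(b^-2) = tr(b^-1) tr(b) - tr(1) = y^2 - 2
tr(b^-2 a^-2) = tr(a^-1 b^-2) tr(a) - tr(a^-1 b^-2 a) = x*y*z - x^2 - y^2 + 2

x*y*z - x^2 - y^2 + 2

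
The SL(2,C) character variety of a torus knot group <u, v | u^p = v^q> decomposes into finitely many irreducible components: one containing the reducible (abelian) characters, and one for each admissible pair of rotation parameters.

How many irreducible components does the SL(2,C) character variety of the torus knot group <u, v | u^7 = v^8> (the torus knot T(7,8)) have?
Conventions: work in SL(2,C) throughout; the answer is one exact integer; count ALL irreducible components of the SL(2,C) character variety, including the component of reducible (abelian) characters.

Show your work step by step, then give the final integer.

22

Gamma = < u, v | u^7 = v^8 > (torus knot T(7,8)); the central element u^7 = v^8 acts as +I or -I in any irreducible SL(2,C) representation.
This locks tr(u) to 2*cos(pi*alpha/7), alpha in 1..6, and tr(v) to 2*cos(pi*beta/8), beta in 1..7, on each component of irreducible characters.
Consistency of u^7 = (-1)^alpha I with v^8 = (-1)^beta I forces alpha = beta (mod 2).
count pairs: odd alpha (3 choices) x odd beta (4), plus even alpha (3) x even beta (3): 3*4 + 3*3 = 21.
components with irreducible characters: 21; plus the single component of reducible (abelian) characters: total 22.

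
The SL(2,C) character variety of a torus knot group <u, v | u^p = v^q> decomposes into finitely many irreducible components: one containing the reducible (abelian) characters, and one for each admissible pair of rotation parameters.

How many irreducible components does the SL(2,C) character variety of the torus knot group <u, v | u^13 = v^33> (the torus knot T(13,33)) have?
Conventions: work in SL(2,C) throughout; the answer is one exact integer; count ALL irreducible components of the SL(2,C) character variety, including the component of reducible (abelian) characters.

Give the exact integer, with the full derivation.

193

For T(13,33): irreducibility forces the central element u^13 = v^33 to one of +I, -I.
So on each irreducible component the traces are pinned: tr(u) = 2*cos(pi*alpha/13) with 1 <= alpha <= 12, tr(v) = 2*cos(pi*beta/33) with 1 <= beta <= 32.
u^13 = (-1)^alpha I and v^33 = (-1)^beta I must agree, so alpha and beta have equal parity.
Enumerate parity-matched pairs: 6*16 odd-odd plus 6*16 even-even gives 192.
That is 192 components of irreducible characters, and with the reducible (abelian) component the total is 193.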